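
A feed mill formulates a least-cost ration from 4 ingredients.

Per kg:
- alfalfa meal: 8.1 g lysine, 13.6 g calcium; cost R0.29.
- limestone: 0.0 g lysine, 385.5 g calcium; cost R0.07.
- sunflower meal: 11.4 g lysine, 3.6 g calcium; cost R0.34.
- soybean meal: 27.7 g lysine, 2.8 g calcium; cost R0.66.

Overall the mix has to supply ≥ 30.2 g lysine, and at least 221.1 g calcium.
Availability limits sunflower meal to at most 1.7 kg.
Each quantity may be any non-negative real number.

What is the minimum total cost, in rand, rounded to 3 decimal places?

R0.759

Let x1 = kg of alfalfa meal, x2 = kg of limestone, x3 = kg of sunflower meal, x4 = kg of soybean meal.
Minimize 0.29x1 + 0.07x2 + 0.34x3 + 0.66x4 s.t.:
  8.1x1 + 11.4x3 + 27.7x4 ≥ 30.2   (lysine)
  13.6x1 + 385.5x2 + 3.6x3 + 2.8x4 ≥ 221.1   (calcium)
  x3 ≤ 1.7
  x1, x2, x3, x4 ≥ 0.
The optimal basis is {limestone, soybean meal}; alfalfa meal, sunflower meal drop out. There the lysine and calcium constraints are tight.
That vertex is x2 = 0.5656, x4 = 1.09.
Total cost: 0.07·0.5656 + 0.66·1.09 = 0.75899.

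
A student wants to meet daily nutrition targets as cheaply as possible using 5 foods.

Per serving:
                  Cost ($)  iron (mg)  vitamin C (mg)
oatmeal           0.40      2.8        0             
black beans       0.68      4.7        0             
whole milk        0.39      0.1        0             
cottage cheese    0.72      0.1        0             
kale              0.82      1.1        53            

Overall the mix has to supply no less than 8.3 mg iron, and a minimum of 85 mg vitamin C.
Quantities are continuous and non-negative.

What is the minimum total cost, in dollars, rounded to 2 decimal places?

$2.25

Let x1 = servings of oatmeal, x2 = servings of black beans, x3 = servings of whole milk, x4 = servings of cottage cheese, x5 = servings of kale.
Minimize 0.4x1 + 0.68x2 + 0.39x3 + 0.72x4 + 0.82x5 with:
  2.8x1 + 4.7x2 + 0.1x3 + 0.1x4 + 1.1x5 ≥ 8.3   (iron)
  53x5 ≥ 85   (vitamin C)
  x1, x2, x3, x4, x5 ≥ 0.
The minimum-cost mix takes nothing from black beans, whole milk, cottage cheese — only oatmeal, kale. There the iron and vitamin C constraints are tight.
That vertex is x1 = 2.334, x5 = 1.604.
Cost = 0.4·2.334 + 0.82·1.604 = 2.2489.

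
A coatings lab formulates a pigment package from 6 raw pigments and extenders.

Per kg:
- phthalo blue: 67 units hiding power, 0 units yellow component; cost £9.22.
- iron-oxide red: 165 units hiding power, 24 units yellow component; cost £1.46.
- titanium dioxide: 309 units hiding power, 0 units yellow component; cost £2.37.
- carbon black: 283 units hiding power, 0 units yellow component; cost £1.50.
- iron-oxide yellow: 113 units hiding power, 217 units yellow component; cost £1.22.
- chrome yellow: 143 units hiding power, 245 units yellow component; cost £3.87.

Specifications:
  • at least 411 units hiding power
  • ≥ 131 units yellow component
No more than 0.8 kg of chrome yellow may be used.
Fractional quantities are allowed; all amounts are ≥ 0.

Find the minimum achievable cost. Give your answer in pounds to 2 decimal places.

£2.55

Treat it as an LP. Let x1 = kg of phthalo blue, x2 = kg of iron-oxide red, x3 = kg of titanium dioxide, x4 = kg of carbon black, x5 = kg of iron-oxide yellow, x6 = kg of chrome yellow.
min 9.22x1 + 1.46x2 + 2.37x3 + 1.5x4 + 1.22x5 + 3.87x6 subject to:
  67x1 + 165x2 + 309x3 + 283x4 + 113x5 + 143x6 ≥ 411   (hiding power)
  24x2 + 217x5 + 245x6 ≥ 131   (yellow component)
  x6 ≤ 0.8
  x1, x2, x3, x4, x5, x6 ≥ 0.
The minimum-cost mix takes nothing from phthalo blue, iron-oxide red, titanium dioxide, chrome yellow — only carbon black, iron-oxide yellow. The hiding power and yellow component requirements are met with equality.
So carbon black = 1.211 kg, iron-oxide yellow = 0.6037 kg.
Total cost: 1.5·1.211 + 1.22·0.6037 = 2.5530.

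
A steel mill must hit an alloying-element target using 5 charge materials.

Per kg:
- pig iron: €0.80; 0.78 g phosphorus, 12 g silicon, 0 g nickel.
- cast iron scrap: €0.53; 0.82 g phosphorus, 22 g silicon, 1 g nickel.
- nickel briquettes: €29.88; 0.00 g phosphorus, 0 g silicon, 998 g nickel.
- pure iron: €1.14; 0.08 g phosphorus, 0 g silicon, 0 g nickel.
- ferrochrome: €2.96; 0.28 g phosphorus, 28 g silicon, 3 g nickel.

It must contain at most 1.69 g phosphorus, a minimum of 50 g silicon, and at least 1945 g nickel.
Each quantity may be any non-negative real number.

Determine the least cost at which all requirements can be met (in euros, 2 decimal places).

Let x1 = kg of pig iron, x2 = kg of cast iron scrap, x3 = kg of nickel briquettes, x4 = kg of pure iron, x5 = kg of ferrochrome.
min 0.8x1 + 0.53x2 + 29.88x3 + 1.14x4 + 2.96x5 with:
  0.78x1 + 0.82x2 + 0.08x4 + 0.28x5 ≤ 1.69   (phosphorus)
  12x1 + 22x2 + 28x5 ≥ 50   (silicon)
  1x2 + 998x3 + 3x5 ≥ 1945   (nickel)
  x1, x2, x3, x4, x5 ≥ 0.
At the optimum only cast iron scrap, nickel briquettes, ferrochrome are positive (pig iron, pure iron = 0). Binding constraints: phosphorus, silicon, nickel.
Solving gives x2 = 1.9833, x3 = 1.9462, x5 = 0.22738.
Hence cost = 0.53·1.9833 + 29.88·1.9462 + 2.96·0.22738 = €59.8766.

€59.88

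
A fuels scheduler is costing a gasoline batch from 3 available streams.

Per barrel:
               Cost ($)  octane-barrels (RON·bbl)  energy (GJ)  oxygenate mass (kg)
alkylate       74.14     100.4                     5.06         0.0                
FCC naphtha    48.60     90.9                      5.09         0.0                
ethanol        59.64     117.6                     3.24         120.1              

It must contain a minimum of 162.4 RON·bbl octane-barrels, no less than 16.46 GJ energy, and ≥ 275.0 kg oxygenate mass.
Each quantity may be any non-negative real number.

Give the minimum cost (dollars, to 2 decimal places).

Let x1 = barrels of alkylate, x2 = barrels of FCC naphtha, x3 = barrels of ethanol.
Minimize 74.14x1 + 48.6x2 + 59.64x3 with:
  100.4x1 + 90.9x2 + 117.6x3 ≥ 162.4   (octane-barrels)
  5.06x1 + 5.09x2 + 3.24x3 ≥ 16.46   (energy)
  120.1x3 ≥ 275   (oxygenate mass)
  x1, x2, x3 ≥ 0.
At the optimum only FCC naphtha, ethanol are positive (alkylate = 0). There the energy and oxygenate mass constraints are tight.
Solving gives x2 = 1.776, x3 = 2.29.
Total cost: 48.6·1.776 + 59.64·2.29 = 222.8892.

$222.89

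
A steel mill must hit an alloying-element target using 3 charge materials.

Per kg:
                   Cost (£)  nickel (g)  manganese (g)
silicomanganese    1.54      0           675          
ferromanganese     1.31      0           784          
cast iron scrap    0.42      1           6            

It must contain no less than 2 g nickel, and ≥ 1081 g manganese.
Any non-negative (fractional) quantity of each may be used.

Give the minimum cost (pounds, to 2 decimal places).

£2.63

Let x1 = kg of silicomanganese, x2 = kg of ferromanganese, x3 = kg of cast iron scrap.
Minimize 1.54x1 + 1.31x2 + 0.42x3 with:
  1x3 ≥ 2   (nickel)
  675x1 + 784x2 + 6x3 ≥ 1081   (manganese)
  x1, x2, x3 ≥ 0.
The minimum-cost mix takes nothing from silicomanganese — only ferromanganese, cast iron scrap. There the nickel and manganese constraints are tight.
So ferromanganese = 1.364 kg, cast iron scrap = 2 kg.
Total cost: 1.31·1.364 + 0.42·2 = 2.6268.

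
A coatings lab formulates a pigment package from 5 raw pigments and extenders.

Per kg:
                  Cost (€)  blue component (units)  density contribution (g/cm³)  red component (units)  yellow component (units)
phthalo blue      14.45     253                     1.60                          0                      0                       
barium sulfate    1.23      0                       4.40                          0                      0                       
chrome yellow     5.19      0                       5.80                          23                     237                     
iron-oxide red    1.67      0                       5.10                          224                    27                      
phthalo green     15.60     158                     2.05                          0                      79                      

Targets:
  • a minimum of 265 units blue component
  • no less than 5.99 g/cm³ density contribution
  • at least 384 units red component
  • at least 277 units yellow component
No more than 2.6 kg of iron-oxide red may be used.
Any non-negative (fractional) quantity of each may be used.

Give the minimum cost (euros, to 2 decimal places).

Treat it as an LP. Let x1 = kg of phthalo blue, x2 = kg of barium sulfate, x3 = kg of chrome yellow, x4 = kg of iron-oxide red, x5 = kg of phthalo green.
Minimise 14.45x1 + 1.23x2 + 5.19x3 + 1.67x4 + 15.6x5 s.t.:
  253x1 + 158x5 ≥ 265   (blue component)
  1.6x1 + 4.4x2 + 5.8x3 + 5.1x4 + 2.05x5 ≥ 5.99   (density contribution)
  23x3 + 224x4 ≥ 384   (red component)
  237x3 + 27x4 + 79x5 ≥ 277   (yellow component)
  x4 ≤ 2.6
  x1, x2, x3, x4, x5 ≥ 0.
At the optimum only phthalo blue, chrome yellow, iron-oxide red are positive (barium sulfate, phthalo green = 0). The blue component, red component, yellow component requirements are met with equality.
That vertex is x1 = 1.047, x3 = 0.985, x4 = 1.613.
Objective = 14.45·1.047 + 5.19·0.985 + 1.67·1.613 = 22.93501.

€22.94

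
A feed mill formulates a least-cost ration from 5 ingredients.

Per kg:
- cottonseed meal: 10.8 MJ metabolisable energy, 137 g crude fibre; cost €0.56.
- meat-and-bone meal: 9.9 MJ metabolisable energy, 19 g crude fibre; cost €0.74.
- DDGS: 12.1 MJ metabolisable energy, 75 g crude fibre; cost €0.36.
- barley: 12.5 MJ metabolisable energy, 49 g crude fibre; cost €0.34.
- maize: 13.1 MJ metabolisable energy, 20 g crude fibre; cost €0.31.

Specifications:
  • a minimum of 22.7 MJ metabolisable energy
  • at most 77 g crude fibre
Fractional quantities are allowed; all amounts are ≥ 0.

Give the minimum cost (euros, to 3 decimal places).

€0.537

Treat it as an LP. Let x1 = kg of cottonseed meal, x2 = kg of meat-and-bone meal, x3 = kg of DDGS, x4 = kg of barley, x5 = kg of maize.
min 0.56x1 + 0.74x2 + 0.36x3 + 0.34x4 + 0.31x5 subject to:
  10.8x1 + 9.9x2 + 12.1x3 + 12.5x4 + 13.1x5 ≥ 22.7   (metabolisable energy)
  137x1 + 19x2 + 75x3 + 49x4 + 20x5 ≤ 77   (crude fibre)
  x1, x2, x3, x4, x5 ≥ 0.
The cheapest feasible vertex uses only maize; cottonseed meal, meat-and-bone meal, DDGS, barley are not used. The metabolisable energy requirement is met with equality.
So maize = 1.733 kg.
Objective = 0.31·1.733 = 0.53723.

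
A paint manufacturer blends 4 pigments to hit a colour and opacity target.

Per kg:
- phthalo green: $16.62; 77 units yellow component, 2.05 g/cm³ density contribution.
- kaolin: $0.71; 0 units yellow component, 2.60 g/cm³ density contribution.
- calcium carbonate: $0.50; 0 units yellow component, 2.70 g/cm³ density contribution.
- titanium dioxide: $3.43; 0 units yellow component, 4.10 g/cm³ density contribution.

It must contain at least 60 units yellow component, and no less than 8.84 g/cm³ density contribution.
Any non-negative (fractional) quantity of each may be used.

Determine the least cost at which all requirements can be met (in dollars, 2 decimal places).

Let x1 = kg of phthalo green, x2 = kg of kaolin, x3 = kg of calcium carbonate, x4 = kg of titanium dioxide.
Minimise 16.62x1 + 0.71x2 + 0.5x3 + 3.43x4 subject to:
  77x1 ≥ 60   (yellow component)
  2.05x1 + 2.6x2 + 2.7x3 + 4.1x4 ≥ 8.84   (density contribution)
  x1, x2, x3, x4 ≥ 0.
The cheapest feasible vertex uses only phthalo green, calcium carbonate; kaolin, titanium dioxide are not used. The yellow component and density contribution requirements are met with equality.
That vertex is x1 = 0.7792, x3 = 2.682.
Hence cost = 16.62·0.7792 + 0.5·2.682 = $14.2913.

$14.29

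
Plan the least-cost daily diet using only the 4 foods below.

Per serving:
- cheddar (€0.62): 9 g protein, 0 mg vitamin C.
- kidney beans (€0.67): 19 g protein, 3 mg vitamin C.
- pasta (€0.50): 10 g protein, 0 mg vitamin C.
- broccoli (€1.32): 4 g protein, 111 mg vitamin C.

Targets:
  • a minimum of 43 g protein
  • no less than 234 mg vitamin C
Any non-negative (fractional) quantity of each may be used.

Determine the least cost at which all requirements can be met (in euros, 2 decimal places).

€3.94

Let x1 = servings of cheddar, x2 = servings of kidney beans, x3 = servings of pasta, x4 = servings of broccoli.
Minimise 0.62x1 + 0.67x2 + 0.5x3 + 1.32x4 subject to:
  9x1 + 19x2 + 10x3 + 4x4 ≥ 43   (protein)
  3x2 + 111x4 ≥ 234   (vitamin C)
  x1, x2, x3, x4 ≥ 0.
At the optimum only kidney beans, broccoli are positive (cheddar, pasta = 0). There the protein and vitamin C constraints are tight.
Solving gives x2 = 1.83, x4 = 2.059.
Total cost: 0.67·1.83 + 1.32·2.059 = 3.9440.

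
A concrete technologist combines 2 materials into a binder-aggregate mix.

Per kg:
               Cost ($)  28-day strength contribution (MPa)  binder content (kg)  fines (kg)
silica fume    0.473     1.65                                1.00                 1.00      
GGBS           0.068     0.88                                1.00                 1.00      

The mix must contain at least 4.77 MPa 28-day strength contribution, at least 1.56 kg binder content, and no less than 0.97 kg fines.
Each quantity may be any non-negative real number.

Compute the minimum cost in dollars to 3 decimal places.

$0.369

Treat it as an LP. Let x1 = kg of silica fume, x2 = kg of GGBS.
min 0.473x1 + 0.068x2 with:
  1.65x1 + 0.88x2 ≥ 4.77   (28-day strength contribution)
  1x1 + 1x2 ≥ 1.56   (binder content)
  1x1 + 1x2 ≥ 0.97   (fines)
  x1, x2 ≥ 0.
The cheapest feasible vertex uses only GGBS; silica fume is not used. Binding constraint: 28-day strength contribution.
So GGBS = 5.42 kg.
Hence cost = 0.068·5.42 = $0.36856.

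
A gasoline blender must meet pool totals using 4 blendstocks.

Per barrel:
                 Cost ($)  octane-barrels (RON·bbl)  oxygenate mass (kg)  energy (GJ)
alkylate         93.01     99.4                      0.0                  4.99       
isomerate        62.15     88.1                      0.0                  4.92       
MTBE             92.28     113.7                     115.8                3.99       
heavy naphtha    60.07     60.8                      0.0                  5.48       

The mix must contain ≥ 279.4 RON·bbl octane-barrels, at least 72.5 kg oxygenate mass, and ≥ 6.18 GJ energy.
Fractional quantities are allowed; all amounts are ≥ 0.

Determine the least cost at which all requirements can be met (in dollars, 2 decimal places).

$204.66

Let x1 = barrels of alkylate, x2 = barrels of isomerate, x3 = barrels of MTBE, x4 = barrels of heavy naphtha.
Minimise 93.01x1 + 62.15x2 + 92.28x3 + 60.07x4 subject to:
  99.4x1 + 88.1x2 + 113.7x3 + 60.8x4 ≥ 279.4   (octane-barrels)
  115.8x3 ≥ 72.5   (oxygenate mass)
  4.99x1 + 4.92x2 + 3.99x3 + 5.48x4 ≥ 6.18   (energy)
  x1, x2, x3, x4 ≥ 0.
The cheapest feasible vertex uses only isomerate, MTBE; alkylate, heavy naphtha are not used. There the octane-barrels and oxygenate mass constraints are tight.
Optimal quantities: isomerate = 2.3634 barrels, MTBE = 0.62608 barrels.
Hence cost = 62.15·2.3634 + 92.28·0.62608 = $204.6600.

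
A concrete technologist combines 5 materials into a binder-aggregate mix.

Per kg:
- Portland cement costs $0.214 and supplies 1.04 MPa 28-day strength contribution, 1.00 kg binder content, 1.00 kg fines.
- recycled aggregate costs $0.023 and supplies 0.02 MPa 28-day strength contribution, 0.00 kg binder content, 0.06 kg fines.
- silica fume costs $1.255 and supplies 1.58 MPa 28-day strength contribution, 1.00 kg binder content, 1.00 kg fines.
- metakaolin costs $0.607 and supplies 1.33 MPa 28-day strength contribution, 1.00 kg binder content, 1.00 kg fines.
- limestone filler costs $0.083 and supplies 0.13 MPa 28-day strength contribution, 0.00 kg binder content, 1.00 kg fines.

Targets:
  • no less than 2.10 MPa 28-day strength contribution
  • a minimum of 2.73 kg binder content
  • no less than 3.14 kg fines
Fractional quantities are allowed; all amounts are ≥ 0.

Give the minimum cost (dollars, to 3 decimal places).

Let x1 = kg of Portland cement, x2 = kg of recycled aggregate, x3 = kg of silica fume, x4 = kg of metakaolin, x5 = kg of limestone filler.
min 0.214x1 + 0.023x2 + 1.255x3 + 0.607x4 + 0.083x5 with:
  1.04x1 + 0.02x2 + 1.58x3 + 1.33x4 + 0.13x5 ≥ 2.1   (28-day strength contribution)
  1x1 + 1x3 + 1x4 ≥ 2.73   (binder content)
  1x1 + 0.06x2 + 1x3 + 1x4 + 1x5 ≥ 3.14   (fines)
  x1, x2, x3, x4, x5 ≥ 0.
At the optimum only Portland cement, limestone filler are positive (recycled aggregate, silica fume, metakaolin = 0). Binding constraints: binder content and fines.
Optimal quantities: Portland cement = 2.73 kg, limestone filler = 0.41 kg.
Cost = 0.214·2.73 + 0.083·0.41 = 0.61825.

$0.618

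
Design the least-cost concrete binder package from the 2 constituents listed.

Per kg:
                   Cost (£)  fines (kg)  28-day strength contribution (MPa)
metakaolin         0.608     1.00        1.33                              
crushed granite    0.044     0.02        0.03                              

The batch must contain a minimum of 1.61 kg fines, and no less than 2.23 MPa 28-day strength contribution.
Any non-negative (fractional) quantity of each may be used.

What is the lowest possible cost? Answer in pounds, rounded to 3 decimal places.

£1.019

Let x1 = kg of metakaolin, x2 = kg of crushed granite.
Minimize 0.608x1 + 0.044x2 subject to:
  1x1 + 0.02x2 ≥ 1.61   (fines)
  1.33x1 + 0.03x2 ≥ 2.23   (28-day strength contribution)
  x1, x2 ≥ 0.
At the optimum only metakaolin is positive (crushed granite = 0). The 28-day strength contribution requirement is met with equality.
That vertex is x1 = 1.6767.
Total cost: 0.608·1.6767 = 1.01943.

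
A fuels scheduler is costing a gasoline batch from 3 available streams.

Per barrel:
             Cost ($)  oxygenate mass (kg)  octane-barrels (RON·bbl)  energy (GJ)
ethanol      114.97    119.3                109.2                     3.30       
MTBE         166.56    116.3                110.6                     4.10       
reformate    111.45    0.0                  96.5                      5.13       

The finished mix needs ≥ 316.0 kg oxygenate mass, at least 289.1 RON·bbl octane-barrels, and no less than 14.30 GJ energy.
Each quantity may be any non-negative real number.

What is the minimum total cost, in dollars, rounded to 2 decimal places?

$425.30

This is a linear program. Let x1 = barrels of ethanol, x2 = barrels of MTBE, x3 = barrels of reformate.
Minimise 114.97x1 + 166.56x2 + 111.45x3 with:
  119.3x1 + 116.3x2 ≥ 316   (oxygenate mass)
  109.2x1 + 110.6x2 + 96.5x3 ≥ 289.1   (octane-barrels)
  3.3x1 + 4.1x2 + 5.13x3 ≥ 14.3   (energy)
  x1, x2, x3 ≥ 0.
The cheapest feasible vertex uses only ethanol, reformate; MTBE is not used. Binding constraints: oxygenate mass and energy.
That vertex is x1 = 2.6488, x3 = 1.0836.
Hence cost = 114.97·2.6488 + 111.45·1.0836 = $425.2998.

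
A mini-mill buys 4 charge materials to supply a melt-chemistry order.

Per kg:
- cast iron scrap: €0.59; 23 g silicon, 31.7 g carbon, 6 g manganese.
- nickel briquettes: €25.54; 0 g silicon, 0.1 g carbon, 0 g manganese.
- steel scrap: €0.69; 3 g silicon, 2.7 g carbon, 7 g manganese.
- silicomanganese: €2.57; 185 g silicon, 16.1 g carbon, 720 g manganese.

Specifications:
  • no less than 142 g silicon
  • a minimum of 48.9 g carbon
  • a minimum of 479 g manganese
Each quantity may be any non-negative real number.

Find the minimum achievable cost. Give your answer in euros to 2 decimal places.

€2.40

Let x1 = kg of cast iron scrap, x2 = kg of nickel briquettes, x3 = kg of steel scrap, x4 = kg of silicomanganese.
min 0.59x1 + 25.54x2 + 0.69x3 + 2.57x4 s.t.:
  23x1 + 3x3 + 185x4 ≥ 142   (silicon)
  31.7x1 + 0.1x2 + 2.7x3 + 16.1x4 ≥ 48.9   (carbon)
  6x1 + 7x3 + 720x4 ≥ 479   (manganese)
  x1, x2, x3, x4 ≥ 0.
The optimal basis is {cast iron scrap, silicomanganese}; nickel briquettes, steel scrap drop out. Binding constraints: carbon and manganese.
Optimal quantities: cast iron scrap = 1.21 kg, silicomanganese = 0.6552 kg.
Hence cost = 0.59·1.21 + 2.57·0.6552 = €2.3978.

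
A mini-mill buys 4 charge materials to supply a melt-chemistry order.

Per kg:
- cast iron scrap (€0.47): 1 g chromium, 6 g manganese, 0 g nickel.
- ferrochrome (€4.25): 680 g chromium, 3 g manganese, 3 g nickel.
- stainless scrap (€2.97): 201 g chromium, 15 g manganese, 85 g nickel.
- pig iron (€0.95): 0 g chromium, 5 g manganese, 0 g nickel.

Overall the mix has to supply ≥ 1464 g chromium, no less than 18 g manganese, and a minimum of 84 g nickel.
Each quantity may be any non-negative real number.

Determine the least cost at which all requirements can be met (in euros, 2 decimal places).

Let x1 = kg of cast iron scrap, x2 = kg of ferrochrome, x3 = kg of stainless scrap, x4 = kg of pig iron.
Minimise 0.47x1 + 4.25x2 + 2.97x3 + 0.95x4 subject to:
  1x1 + 680x2 + 201x3 ≥ 1464   (chromium)
  6x1 + 3x2 + 15x3 + 5x4 ≥ 18   (manganese)
  3x2 + 85x3 ≥ 84   (nickel)
  x1, x2, x3, x4 ≥ 0.
The minimum-cost mix takes nothing from cast iron scrap, pig iron — only ferrochrome, stainless scrap. Binding constraints: chromium and nickel.
That vertex is x2 = 1.88, x3 = 0.9219.
Objective = 4.25·1.88 + 2.97·0.9219 = 10.7280.

€10.73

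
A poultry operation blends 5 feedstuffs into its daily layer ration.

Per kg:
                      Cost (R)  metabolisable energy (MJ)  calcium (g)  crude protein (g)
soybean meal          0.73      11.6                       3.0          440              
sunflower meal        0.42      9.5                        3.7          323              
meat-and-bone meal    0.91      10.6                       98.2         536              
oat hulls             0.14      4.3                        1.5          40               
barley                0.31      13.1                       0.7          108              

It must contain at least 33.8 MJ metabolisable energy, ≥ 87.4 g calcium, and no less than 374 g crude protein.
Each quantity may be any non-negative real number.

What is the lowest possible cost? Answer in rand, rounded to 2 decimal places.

Let x1 = kg of soybean meal, x2 = kg of sunflower meal, x3 = kg of meat-and-bone meal, x4 = kg of oat hulls, x5 = kg of barley.
Minimise 0.73x1 + 0.42x2 + 0.91x3 + 0.14x4 + 0.31x5 s.t.:
  11.6x1 + 9.5x2 + 10.6x3 + 4.3x4 + 13.1x5 ≥ 33.8   (metabolisable energy)
  3x1 + 3.7x2 + 98.2x3 + 1.5x4 + 0.7x5 ≥ 87.4   (calcium)
  440x1 + 323x2 + 536x3 + 40x4 + 108x5 ≥ 374   (crude protein)
  x1, x2, x3, x4, x5 ≥ 0.
The optimal basis is {meat-and-bone meal, barley}; soybean meal, sunflower meal, oat hulls drop out. Binding constraints: metabolisable energy and calcium.
That vertex is x3 = 0.8767, x5 = 1.871.
Cost = 0.91·0.8767 + 0.31·1.871 = 1.3778.

R1.38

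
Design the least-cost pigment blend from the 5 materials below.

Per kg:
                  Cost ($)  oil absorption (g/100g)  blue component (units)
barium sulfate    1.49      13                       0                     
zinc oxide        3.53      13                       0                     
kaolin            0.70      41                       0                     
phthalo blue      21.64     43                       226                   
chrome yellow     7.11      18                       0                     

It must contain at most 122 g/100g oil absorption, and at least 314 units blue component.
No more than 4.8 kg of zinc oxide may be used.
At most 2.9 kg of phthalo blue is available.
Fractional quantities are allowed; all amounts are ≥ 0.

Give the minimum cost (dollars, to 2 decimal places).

$30.07

This is a linear program. Let x1 = kg of barium sulfate, x2 = kg of zinc oxide, x3 = kg of kaolin, x4 = kg of phthalo blue, x5 = kg of chrome yellow.
Minimize 1.49x1 + 3.53x2 + 0.7x3 + 21.64x4 + 7.11x5 with:
  13x1 + 13x2 + 41x3 + 43x4 + 18x5 ≤ 122   (oil absorption)
  226x4 ≥ 314   (blue component)
  x2 ≤ 4.8
  x4 ≤ 2.9
  x1, x2, x3, x4, x5 ≥ 0.
The cheapest feasible vertex uses only phthalo blue; barium sulfate, zinc oxide, kaolin, chrome yellow are not used. There the blue component constraint is tight.
That vertex is x4 = 1.3894.
Cost = 21.64·1.3894 = 30.0666.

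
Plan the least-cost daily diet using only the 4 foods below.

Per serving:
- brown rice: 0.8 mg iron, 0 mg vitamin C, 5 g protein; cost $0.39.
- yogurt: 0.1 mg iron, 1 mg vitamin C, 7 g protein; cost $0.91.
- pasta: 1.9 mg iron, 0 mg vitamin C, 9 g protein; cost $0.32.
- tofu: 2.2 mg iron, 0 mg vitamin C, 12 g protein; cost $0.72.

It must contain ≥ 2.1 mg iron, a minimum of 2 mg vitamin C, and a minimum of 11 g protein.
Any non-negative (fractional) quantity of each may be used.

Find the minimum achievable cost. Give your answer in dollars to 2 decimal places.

$2.14

Let x1 = servings of brown rice, x2 = servings of yogurt, x3 = servings of pasta, x4 = servings of tofu.
Minimize 0.39x1 + 0.91x2 + 0.32x3 + 0.72x4 subject to:
  0.8x1 + 0.1x2 + 1.9x3 + 2.2x4 ≥ 2.1   (iron)
  1x2 ≥ 2   (vitamin C)
  5x1 + 7x2 + 9x3 + 12x4 ≥ 11   (protein)
  x1, x2, x3, x4 ≥ 0.
At the optimum only yogurt, pasta are positive (brown rice, tofu = 0). There the iron and vitamin C constraints are tight.
Solving gives x2 = 2, x3 = 1.
Objective = 0.91·2 + 0.32·1 = 2.1400.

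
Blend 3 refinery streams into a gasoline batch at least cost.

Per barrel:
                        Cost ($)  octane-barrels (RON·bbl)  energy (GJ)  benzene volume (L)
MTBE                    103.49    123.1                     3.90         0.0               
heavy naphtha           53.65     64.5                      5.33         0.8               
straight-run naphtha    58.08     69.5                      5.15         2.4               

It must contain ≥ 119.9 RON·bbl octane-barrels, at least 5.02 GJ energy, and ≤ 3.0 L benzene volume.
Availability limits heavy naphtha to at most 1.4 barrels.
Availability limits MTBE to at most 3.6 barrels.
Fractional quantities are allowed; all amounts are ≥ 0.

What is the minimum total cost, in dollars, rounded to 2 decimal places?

This is a linear program. Let x1 = barrels of MTBE, x2 = barrels of heavy naphtha, x3 = barrels of straight-run naphtha.
Minimize 103.49x1 + 53.65x2 + 58.08x3 with:
  123.1x1 + 64.5x2 + 69.5x3 ≥ 119.9   (octane-barrels)
  3.9x1 + 5.33x2 + 5.15x3 ≥ 5.02   (energy)
  0.8x2 + 2.4x3 ≤ 3   (benzene volume)
  x2 ≤ 1.4
  x1 ≤ 3.6
  x1, x2, x3 ≥ 0.
The optimal basis is {heavy naphtha, straight-run naphtha}; MTBE drops out. The octane-barrels and the heavy naphtha cap requirements are met with equality.
Optimal quantities: heavy naphtha = 1.4 barrels, straight-run naphtha = 0.4259 barrels.
Cost = 53.65·1.4 + 58.08·0.4259 = 99.8463.

$99.85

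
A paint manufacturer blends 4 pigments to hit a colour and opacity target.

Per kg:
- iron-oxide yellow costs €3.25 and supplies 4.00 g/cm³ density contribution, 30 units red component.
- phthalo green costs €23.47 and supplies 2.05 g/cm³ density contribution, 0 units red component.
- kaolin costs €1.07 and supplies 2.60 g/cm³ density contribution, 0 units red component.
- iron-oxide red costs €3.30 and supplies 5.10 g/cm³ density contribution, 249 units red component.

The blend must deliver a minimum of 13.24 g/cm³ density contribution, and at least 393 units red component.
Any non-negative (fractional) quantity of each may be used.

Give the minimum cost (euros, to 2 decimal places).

€7.34

Let x1 = kg of iron-oxide yellow, x2 = kg of phthalo green, x3 = kg of kaolin, x4 = kg of iron-oxide red.
min 3.25x1 + 23.47x2 + 1.07x3 + 3.3x4 subject to:
  4x1 + 2.05x2 + 2.6x3 + 5.1x4 ≥ 13.24   (density contribution)
  30x1 + 249x4 ≥ 393   (red component)
  x1, x2, x3, x4 ≥ 0.
The optimal basis is {kaolin, iron-oxide red}; iron-oxide yellow, phthalo green drop out. The density contribution and red component requirements are met with equality.
Solving gives x3 = 1.996, x4 = 1.578.
Hence cost = 1.07·1.996 + 3.3·1.578 = €7.3431.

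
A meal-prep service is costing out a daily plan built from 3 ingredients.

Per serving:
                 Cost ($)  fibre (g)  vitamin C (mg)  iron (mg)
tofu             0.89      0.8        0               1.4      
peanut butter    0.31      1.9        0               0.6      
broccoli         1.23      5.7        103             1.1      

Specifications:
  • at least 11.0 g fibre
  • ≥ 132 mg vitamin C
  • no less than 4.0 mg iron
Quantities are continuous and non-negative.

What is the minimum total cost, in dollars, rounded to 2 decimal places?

$2.91

This is a linear program. Let x1 = servings of tofu, x2 = servings of peanut butter, x3 = servings of broccoli.
Minimize 0.89x1 + 0.31x2 + 1.23x3 s.t.:
  0.8x1 + 1.9x2 + 5.7x3 ≥ 11   (fibre)
  103x3 ≥ 132   (vitamin C)
  1.4x1 + 0.6x2 + 1.1x3 ≥ 4   (iron)
  x1, x2, x3 ≥ 0.
The cheapest feasible vertex uses only peanut butter, broccoli; tofu is not used. Binding constraints: vitamin C and iron.
Solving gives x2 = 4.3172, x3 = 1.2816.
Total cost: 0.31·4.3172 + 1.23·1.2816 = 2.9147.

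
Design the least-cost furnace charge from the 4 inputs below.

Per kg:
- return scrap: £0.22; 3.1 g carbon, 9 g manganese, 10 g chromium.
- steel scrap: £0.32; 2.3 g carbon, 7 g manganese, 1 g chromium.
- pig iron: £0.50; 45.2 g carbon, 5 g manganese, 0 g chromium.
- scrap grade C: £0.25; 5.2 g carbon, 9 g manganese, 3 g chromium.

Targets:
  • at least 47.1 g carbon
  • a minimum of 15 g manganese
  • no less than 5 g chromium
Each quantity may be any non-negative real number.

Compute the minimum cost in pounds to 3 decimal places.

£0.731

Let x1 = kg of return scrap, x2 = kg of steel scrap, x3 = kg of pig iron, x4 = kg of scrap grade C.
min 0.22x1 + 0.32x2 + 0.5x3 + 0.25x4 subject to:
  3.1x1 + 2.3x2 + 45.2x3 + 5.2x4 ≥ 47.1   (carbon)
  9x1 + 7x2 + 5x3 + 9x4 ≥ 15   (manganese)
  10x1 + 1x2 + 3x4 ≥ 5   (chromium)
  x1, x2, x3, x4 ≥ 0.
The optimal basis is {return scrap, pig iron}; steel scrap, scrap grade C drop out. The carbon and manganese requirements are met with equality.
Solving gives x1 = 1.131, x3 = 0.9645.
Total cost: 0.22·1.131 + 0.5·0.9645 = 0.73107.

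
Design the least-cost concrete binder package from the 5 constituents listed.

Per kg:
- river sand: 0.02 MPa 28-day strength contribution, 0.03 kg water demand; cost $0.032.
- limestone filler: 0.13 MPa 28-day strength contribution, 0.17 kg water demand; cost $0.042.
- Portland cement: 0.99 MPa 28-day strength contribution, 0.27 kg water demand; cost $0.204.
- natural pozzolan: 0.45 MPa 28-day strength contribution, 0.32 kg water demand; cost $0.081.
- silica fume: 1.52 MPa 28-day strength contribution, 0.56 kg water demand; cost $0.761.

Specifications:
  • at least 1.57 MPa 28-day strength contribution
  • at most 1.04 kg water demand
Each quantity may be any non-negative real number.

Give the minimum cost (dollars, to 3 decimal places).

Let x1 = kg of river sand, x2 = kg of limestone filler, x3 = kg of Portland cement, x4 = kg of natural pozzolan, x5 = kg of silica fume.
Minimise 0.032x1 + 0.042x2 + 0.204x3 + 0.081x4 + 0.761x5 subject to:
  0.02x1 + 0.13x2 + 0.99x3 + 0.45x4 + 1.52x5 ≥ 1.57   (28-day strength contribution)
  0.03x1 + 0.17x2 + 0.27x3 + 0.32x4 + 0.56x5 ≤ 1.04   (water demand)
  x1, x2, x3, x4, x5 ≥ 0.
At the optimum only Portland cement, natural pozzolan are positive (river sand, limestone filler, silica fume = 0). Binding constraints: 28-day strength contribution and water demand.
So Portland cement = 0.1761 kg, natural pozzolan = 3.101 kg.
Objective = 0.204·0.1761 + 0.081·3.101 = 0.28711.

$0.287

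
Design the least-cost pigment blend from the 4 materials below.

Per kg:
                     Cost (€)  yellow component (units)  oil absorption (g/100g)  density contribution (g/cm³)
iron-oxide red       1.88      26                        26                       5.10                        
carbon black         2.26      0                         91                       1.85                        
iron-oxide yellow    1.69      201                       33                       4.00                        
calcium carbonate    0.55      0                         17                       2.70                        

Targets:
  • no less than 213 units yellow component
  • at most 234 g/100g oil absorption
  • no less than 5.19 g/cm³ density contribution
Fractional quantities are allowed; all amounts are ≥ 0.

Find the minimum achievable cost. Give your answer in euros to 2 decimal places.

This is a linear program. Let x1 = kg of iron-oxide red, x2 = kg of carbon black, x3 = kg of iron-oxide yellow, x4 = kg of calcium carbonate.
Minimise 1.88x1 + 2.26x2 + 1.69x3 + 0.55x4 with:
  26x1 + 201x3 ≥ 213   (yellow component)
  26x1 + 91x2 + 33x3 + 17x4 ≤ 234   (oil absorption)
  5.1x1 + 1.85x2 + 4x3 + 2.7x4 ≥ 5.19   (density contribution)
  x1, x2, x3, x4 ≥ 0.
The minimum-cost mix takes nothing from iron-oxide red, carbon black — only iron-oxide yellow, calcium carbonate. There the yellow component and density contribution constraints are tight.
So iron-oxide yellow = 1.0597 kg, calcium carbonate = 0.35229 kg.
Cost = 1.69·1.0597 + 0.55·0.35229 = 1.9847.

€1.98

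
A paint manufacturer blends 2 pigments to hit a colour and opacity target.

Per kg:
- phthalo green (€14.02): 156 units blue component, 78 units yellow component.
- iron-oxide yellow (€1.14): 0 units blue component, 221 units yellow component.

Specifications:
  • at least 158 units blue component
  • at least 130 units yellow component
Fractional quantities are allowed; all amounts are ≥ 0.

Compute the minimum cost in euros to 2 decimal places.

Let x1 = kg of phthalo green, x2 = kg of iron-oxide yellow.
min 14.02x1 + 1.14x2 with:
  156x1 ≥ 158   (blue component)
  78x1 + 221x2 ≥ 130   (yellow component)
  x1, x2 ≥ 0.
Both inputs are positive at the optimum. There the blue component and yellow component constraints are tight.
So phthalo green = 1.0128 kg, iron-oxide yellow = 0.23077 kg.
Total cost: 14.02·1.0128 + 1.14·0.23077 = 14.4625.

€14.46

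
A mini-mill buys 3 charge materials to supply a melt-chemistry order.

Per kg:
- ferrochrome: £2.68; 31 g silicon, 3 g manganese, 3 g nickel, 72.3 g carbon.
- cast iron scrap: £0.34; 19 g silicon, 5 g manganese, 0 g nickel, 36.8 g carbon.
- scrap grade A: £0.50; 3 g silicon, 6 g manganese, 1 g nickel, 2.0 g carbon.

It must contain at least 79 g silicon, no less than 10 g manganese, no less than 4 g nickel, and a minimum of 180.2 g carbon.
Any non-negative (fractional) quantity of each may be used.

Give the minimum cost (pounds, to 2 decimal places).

£3.59

Let x1 = kg of ferrochrome, x2 = kg of cast iron scrap, x3 = kg of scrap grade A.
min 2.68x1 + 0.34x2 + 0.5x3 s.t.:
  31x1 + 19x2 + 3x3 ≥ 79   (silicon)
  3x1 + 5x2 + 6x3 ≥ 10   (manganese)
  3x1 + 1x3 ≥ 4   (nickel)
  72.3x1 + 36.8x2 + 2x3 ≥ 180.2   (carbon)
  x1, x2, x3 ≥ 0.
The cheapest feasible vertex uses only cast iron scrap, scrap grade A; ferrochrome is not used. There the nickel and carbon constraints are tight.
Solving gives x2 = 4.679, x3 = 4.
Hence cost = 0.34·4.679 + 0.5·4 = £3.5909.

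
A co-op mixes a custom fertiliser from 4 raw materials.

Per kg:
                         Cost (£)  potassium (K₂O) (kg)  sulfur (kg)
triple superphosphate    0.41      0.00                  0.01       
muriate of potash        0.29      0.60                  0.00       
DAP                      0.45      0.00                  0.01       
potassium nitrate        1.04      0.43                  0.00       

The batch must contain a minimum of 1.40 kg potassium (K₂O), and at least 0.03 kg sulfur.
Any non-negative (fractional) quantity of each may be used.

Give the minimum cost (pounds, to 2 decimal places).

Let x1 = kg of triple superphosphate, x2 = kg of muriate of potash, x3 = kg of DAP, x4 = kg of potassium nitrate.
min 0.41x1 + 0.29x2 + 0.45x3 + 1.04x4 subject to:
  0.6x2 + 0.43x4 ≥ 1.4   (potassium (K₂O))
  0.01x1 + 0.01x3 ≥ 0.03   (sulfur)
  x1, x2, x3, x4 ≥ 0.
The cheapest feasible vertex uses only triple superphosphate, muriate of potash; DAP, potassium nitrate are not used. There the potassium (K₂O) and sulfur constraints are tight.
So triple superphosphate = 3 kg, muriate of potash = 2.333 kg.
Total cost: 0.41·3 + 0.29·2.333 = 1.9066.

£1.91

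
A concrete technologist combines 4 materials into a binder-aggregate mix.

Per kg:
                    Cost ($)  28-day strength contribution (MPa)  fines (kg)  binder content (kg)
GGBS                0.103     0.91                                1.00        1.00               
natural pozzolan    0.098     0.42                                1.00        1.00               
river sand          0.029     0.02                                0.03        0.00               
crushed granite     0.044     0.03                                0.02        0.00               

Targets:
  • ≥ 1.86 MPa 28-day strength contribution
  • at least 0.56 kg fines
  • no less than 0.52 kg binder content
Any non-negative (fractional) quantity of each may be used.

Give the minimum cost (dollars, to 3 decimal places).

Let x1 = kg of GGBS, x2 = kg of natural pozzolan, x3 = kg of river sand, x4 = kg of crushed granite.
Minimize 0.103x1 + 0.098x2 + 0.029x3 + 0.044x4 with:
  0.91x1 + 0.42x2 + 0.02x3 + 0.03x4 ≥ 1.86   (28-day strength contribution)
  1x1 + 1x2 + 0.03x3 + 0.02x4 ≥ 0.56   (fines)
  1x1 + 1x2 ≥ 0.52   (binder content)
  x1, x2, x3, x4 ≥ 0.
The cheapest feasible vertex uses only GGBS; natural pozzolan, river sand, crushed granite are not used. There the 28-day strength contribution constraint is tight.
Solving gives x1 = 2.044.
Objective = 0.103·2.044 = 0.21053.

$0.211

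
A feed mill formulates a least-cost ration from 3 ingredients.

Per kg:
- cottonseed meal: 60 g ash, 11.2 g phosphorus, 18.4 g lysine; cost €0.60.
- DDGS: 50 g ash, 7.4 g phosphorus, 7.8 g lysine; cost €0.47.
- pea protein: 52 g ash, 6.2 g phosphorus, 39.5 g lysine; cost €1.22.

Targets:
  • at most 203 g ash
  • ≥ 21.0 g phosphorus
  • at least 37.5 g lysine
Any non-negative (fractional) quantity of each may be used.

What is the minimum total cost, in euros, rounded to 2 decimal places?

€1.22

Set it up as a linear program. Let x1 = kg of cottonseed meal, x2 = kg of DDGS, x3 = kg of pea protein.
Minimise 0.6x1 + 0.47x2 + 1.22x3 s.t.:
  60x1 + 50x2 + 52x3 ≤ 203   (ash)
  11.2x1 + 7.4x2 + 6.2x3 ≥ 21   (phosphorus)
  18.4x1 + 7.8x2 + 39.5x3 ≥ 37.5   (lysine)
  x1, x2, x3 ≥ 0.
The cheapest feasible vertex uses only cottonseed meal, pea protein; DDGS is not used. Binding constraints: phosphorus and lysine.
That vertex is x1 = 1.818, x3 = 0.1023.
Total cost: 0.6·1.818 + 1.22·0.1023 = 1.2156.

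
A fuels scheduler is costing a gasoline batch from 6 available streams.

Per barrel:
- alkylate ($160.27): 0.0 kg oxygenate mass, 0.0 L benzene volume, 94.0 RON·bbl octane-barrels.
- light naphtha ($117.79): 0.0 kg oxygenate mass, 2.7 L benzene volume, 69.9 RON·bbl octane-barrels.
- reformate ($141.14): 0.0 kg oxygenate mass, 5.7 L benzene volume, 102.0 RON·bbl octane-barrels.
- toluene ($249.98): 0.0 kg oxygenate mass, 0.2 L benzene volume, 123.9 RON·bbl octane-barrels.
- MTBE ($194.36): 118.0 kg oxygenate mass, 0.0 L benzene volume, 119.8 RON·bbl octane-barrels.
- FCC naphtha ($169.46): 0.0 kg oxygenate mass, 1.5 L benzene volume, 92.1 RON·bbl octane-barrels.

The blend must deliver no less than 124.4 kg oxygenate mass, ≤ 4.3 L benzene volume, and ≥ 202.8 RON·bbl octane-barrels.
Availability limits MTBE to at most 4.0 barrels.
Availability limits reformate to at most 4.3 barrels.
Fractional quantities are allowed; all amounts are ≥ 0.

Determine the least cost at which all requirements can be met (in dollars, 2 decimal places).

$310.76

Let x1 = barrels of alkylate, x2 = barrels of light naphtha, x3 = barrels of reformate, x4 = barrels of toluene, x5 = barrels of MTBE, x6 = barrels of FCC naphtha.
Minimise 160.27x1 + 117.79x2 + 141.14x3 + 249.98x4 + 194.36x5 + 169.46x6 s.t.:
  118x5 ≥ 124.4   (oxygenate mass)
  2.7x2 + 5.7x3 + 0.2x4 + 1.5x6 ≤ 4.3   (benzene volume)
  94x1 + 69.9x2 + 102x3 + 123.9x4 + 119.8x5 + 92.1x6 ≥ 202.8   (octane-barrels)
  x5 ≤ 4
  x3 ≤ 4.3
  x1, x2, x3, x4, x5, x6 ≥ 0.
The minimum-cost mix takes nothing from alkylate, light naphtha, toluene, FCC naphtha — only reformate, MTBE. Binding constraints: oxygenate mass and octane-barrels.
So reformate = 0.750023 barrels, MTBE = 1.05424 barrels.
Objective = 141.14·0.750023 + 194.36·1.05424 = 310.7603.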